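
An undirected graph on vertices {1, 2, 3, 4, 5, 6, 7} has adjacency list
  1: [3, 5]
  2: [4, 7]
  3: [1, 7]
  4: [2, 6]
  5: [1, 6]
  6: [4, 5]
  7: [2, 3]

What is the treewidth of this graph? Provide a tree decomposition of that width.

The largest bag has 3 vertices, giving width 2; this decomposition certifies tw(G) ≤ 2. For the lower bound, G contains the cycle 7–2–4–6–5–1–3–7, so G is not a forest; only forests have treewidth ≤ 1, hence tw(G) ≥ 2. The upper and lower bounds meet at 2, so that is the treewidth.

Treewidth 2.
One optimal decomposition is:
Bags: B1 = {2, 4, 7}  B2 = {4, 6, 7}  B3 = {5, 6, 7}  B4 = {1, 5, 7}  B5 = {1, 3, 7}
Tree: B1–B2, B2–B3, B3–B4, B4–B5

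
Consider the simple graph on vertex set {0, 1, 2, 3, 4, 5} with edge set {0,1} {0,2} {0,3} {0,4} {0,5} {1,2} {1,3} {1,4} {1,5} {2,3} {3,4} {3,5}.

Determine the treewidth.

A width-3 tree decomposition is:
Bags: B1 = {0, 1, 3, 5}  B2 = {0, 1, 3, 4}  B3 = {0, 1, 2, 3}
Tree: B1–B2, B1–B3
Each bag holds 4 vertices, so the decomposition has width 3, which upper-bounds the treewidth. Conversely, {0, 1, 2, 3} is a clique of size 4, and the vertices of any clique must share a bag in every tree decomposition; so some bag has ≥ 4 vertices and tw(G) ≥ 3. The upper and lower bounds meet at 3, so that is the treewidth.

3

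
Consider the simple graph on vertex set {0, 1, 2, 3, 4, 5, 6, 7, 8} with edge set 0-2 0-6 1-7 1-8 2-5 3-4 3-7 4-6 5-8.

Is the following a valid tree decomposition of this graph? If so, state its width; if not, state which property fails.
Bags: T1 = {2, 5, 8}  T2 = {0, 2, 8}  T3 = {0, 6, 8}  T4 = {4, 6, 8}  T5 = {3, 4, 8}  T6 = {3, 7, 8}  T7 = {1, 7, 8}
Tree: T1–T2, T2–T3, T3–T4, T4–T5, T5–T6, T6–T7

Vertex coverage: the bags together contain {0, 1, 2, 3, 4, 5, 6, 7, 8}, the full vertex set. Edge coverage: each edge of G has both endpoints in at least one bag. Running intersection: for every vertex, the bags containing it form a connected subtree. All three properties hold, so this is a valid tree decomposition of width max|bag| − 1 = 2, and hence tw(G) ≤ 2.

Yes; width 2.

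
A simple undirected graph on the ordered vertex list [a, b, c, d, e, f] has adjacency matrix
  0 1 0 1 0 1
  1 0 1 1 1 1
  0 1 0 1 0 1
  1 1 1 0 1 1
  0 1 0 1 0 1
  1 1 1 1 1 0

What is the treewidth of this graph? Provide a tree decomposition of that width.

Every bag has size at most 4, so the width is 4 − 1 = 3 and tw(G) ≤ 3. On the other hand G contains the 4-clique {b, d, e, f}. A clique must lie in a single bag of any decomposition, so no decomposition can have width below 3. Combining the bounds, tw(G) = 3.

Treewidth 3.
Bags: B1 = {a, b, d, f}  B2 = {b, d, e, f}  B3 = {b, c, d, f}
Tree: B1–B2, B1–B3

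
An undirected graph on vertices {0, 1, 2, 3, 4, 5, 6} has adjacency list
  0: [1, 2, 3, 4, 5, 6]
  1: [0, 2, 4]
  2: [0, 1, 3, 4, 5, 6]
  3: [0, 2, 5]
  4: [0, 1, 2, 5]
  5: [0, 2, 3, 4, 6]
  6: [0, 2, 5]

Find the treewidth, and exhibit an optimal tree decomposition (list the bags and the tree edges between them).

Each bag holds 4 vertices, so the decomposition has width 3, which upper-bounds the treewidth. On the other hand G contains the 4-clique {0, 1, 2, 4}. A clique must lie in a single bag of any decomposition, so no decomposition can have width below 3. Combining the bounds, tw(G) = 3.

Treewidth 3.
One optimal decomposition is:
Bags: B1 = {0, 2, 4, 5}  B2 = {0, 1, 2, 4}  B3 = {0, 2, 3, 5}  B4 = {0, 2, 5, 6}
Tree: B1–B2, B1–B3, B3–B4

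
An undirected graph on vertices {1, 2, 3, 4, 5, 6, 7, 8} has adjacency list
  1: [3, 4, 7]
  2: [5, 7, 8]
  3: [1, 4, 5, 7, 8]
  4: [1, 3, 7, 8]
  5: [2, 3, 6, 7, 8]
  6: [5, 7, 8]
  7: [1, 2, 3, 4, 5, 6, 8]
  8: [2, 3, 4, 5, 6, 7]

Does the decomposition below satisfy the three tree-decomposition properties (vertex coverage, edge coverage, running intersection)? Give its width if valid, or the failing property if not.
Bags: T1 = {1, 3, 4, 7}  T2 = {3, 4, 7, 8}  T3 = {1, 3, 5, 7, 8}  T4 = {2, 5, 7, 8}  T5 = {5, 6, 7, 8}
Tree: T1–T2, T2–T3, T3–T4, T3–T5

No — bags containing vertex 1 are not connected in the tree.

A tree decomposition must satisfy three properties: every vertex lies in some bag; for every edge, both endpoints lie together in some bag; and for every vertex, the bags containing it form a connected subtree. Here bags containing vertex 1 are not connected in the tree, so the decomposition is invalid.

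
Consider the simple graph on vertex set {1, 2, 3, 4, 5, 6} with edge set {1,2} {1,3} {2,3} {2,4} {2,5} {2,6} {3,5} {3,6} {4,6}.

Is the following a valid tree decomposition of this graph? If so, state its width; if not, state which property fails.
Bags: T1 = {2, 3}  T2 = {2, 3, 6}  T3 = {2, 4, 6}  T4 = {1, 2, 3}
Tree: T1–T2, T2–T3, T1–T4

No — vertex 5 appears in no bag.

A tree decomposition must satisfy three properties: every vertex lies in some bag; for every edge, both endpoints lie together in some bag; and for every vertex, the bags containing it form a connected subtree. Here vertex 5 appears in no bag, so the decomposition is invalid.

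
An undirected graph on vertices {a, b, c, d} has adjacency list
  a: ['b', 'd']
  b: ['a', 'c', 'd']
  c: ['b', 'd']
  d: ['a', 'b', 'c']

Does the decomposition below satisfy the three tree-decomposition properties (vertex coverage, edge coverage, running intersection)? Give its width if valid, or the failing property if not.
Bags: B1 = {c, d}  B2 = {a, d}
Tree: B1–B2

No — vertex b appears in no bag.

A tree decomposition must satisfy three properties: every vertex lies in some bag; for every edge, both endpoints lie together in some bag; and for every vertex, the bags containing it form a connected subtree. Here vertex b appears in no bag, so the decomposition is invalid.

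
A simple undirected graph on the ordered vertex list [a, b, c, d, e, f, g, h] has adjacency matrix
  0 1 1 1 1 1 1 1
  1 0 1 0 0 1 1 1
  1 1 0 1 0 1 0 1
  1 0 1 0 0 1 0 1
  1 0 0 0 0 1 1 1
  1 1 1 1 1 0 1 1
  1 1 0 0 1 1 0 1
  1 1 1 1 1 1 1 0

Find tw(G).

4

A width-4 tree decomposition is:
Bags: B1 = {a, b, c, f, h}  B2 = {a, c, d, f, h}  B3 = {a, b, f, g, h}  B4 = {a, e, f, g, h}
Tree: B1–B2, B1–B3, B3–B4
Each bag holds 5 vertices, so the decomposition has width 4, which upper-bounds the treewidth. Conversely, {a, c, d, f, h} is a clique of size 5, and the vertices of any clique must share a bag in every tree decomposition; so some bag has ≥ 5 vertices and tw(G) ≥ 4. Therefore the treewidth is 4.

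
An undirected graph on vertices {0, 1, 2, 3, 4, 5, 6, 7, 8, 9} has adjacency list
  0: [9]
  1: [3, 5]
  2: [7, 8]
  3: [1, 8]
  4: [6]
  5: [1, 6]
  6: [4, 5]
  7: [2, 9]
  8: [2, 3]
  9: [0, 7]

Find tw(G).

1

A width-1 tree decomposition is:
Bags: B1 = {0, 9}  B2 = {7, 9}  B3 = {2, 7}  B4 = {2, 8}  B5 = {3, 8}  B6 = {1, 3}  B7 = {1, 5}  B8 = {5, 6}  B9 = {4, 6}
Tree: B1–B2, B2–B3, B3–B4, B4–B5, B5–B6, B6–B7, B7–B8, B8–B9
Each bag holds 2 vertices, so the decomposition has width 1, which upper-bounds the treewidth. Since G has at least one edge (e.g. 0–9), it is not an edgeless graph, so tw(G) ≥ 1. The upper and lower bounds meet at 1, so that is the treewidth.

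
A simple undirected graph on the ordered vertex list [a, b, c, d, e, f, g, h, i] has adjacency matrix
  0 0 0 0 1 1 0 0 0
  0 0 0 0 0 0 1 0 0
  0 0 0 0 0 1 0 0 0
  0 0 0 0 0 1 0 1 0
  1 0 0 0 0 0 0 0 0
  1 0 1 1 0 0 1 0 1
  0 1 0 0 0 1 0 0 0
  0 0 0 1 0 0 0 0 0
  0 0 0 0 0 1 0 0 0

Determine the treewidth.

1

A width-1 tree decomposition is:
Bags: B1 = {f, g}  B2 = {a, f}  B3 = {f, i}  B4 = {c, f}  B5 = {a, e}  B6 = {b, g}  B7 = {d, f}  B8 = {d, h}
Tree: B1–B2, B2–B3, B3–B4, B2–B5, B1–B6, B3–B7, B7–B8
The largest bag has 2 vertices, giving width 1; this decomposition certifies tw(G) ≤ 1. G has an edge, so its treewidth is at least 1. Combining the bounds, tw(G) = 1.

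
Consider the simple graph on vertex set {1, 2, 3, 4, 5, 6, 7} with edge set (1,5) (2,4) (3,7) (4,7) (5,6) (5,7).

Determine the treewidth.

1

A width-1 tree decomposition is:
Bags: B1 = {1, 5}  B2 = {5, 7}  B3 = {4, 7}  B4 = {5, 6}  B5 = {3, 7}  B6 = {2, 4}
Tree: B1–B2, B2–B3, B1–B4, B3–B5, B3–B6
Every bag has size at most 2, so the width is 2 − 1 = 1 and tw(G) ≤ 1. Any graph with an edge has treewidth ≥ 1, and G has the edge 5–1. Therefore the treewidth is 1.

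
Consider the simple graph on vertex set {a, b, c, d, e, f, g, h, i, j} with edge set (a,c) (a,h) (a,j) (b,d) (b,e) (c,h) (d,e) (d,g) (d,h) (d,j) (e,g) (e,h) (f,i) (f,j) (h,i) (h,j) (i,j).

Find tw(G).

2

A width-2 tree decomposition is:
Bags: B1 = {d, e, h}  B2 = {d, h, j}  B3 = {b, d, e}  B4 = {a, h, j}  B5 = {a, c, h}  B6 = {h, i, j}  B7 = {d, e, g}  B8 = {f, i, j}
Tree: B1–B2, B1–B3, B2–B4, B4–B5, B4–B6, B1–B7, B6–B8
Every bag has size at most 3, so the width is 3 − 1 = 2 and tw(G) ≤ 2. For the lower bound, the 3 vertices {d, e, g} are pairwise adjacent, and any tree decomposition puts a clique entirely inside one bag — forcing width ≥ 2. Combining the bounds, tw(G) = 2.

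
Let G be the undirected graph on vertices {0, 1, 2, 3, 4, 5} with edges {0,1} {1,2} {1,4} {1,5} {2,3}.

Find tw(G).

A width-1 tree decomposition is:
Bags: B1 = {2, 3}  B2 = {1, 2}  B3 = {1, 4}  B4 = {1, 5}  B5 = {0, 1}
Tree: B1–B2, B2–B3, B2–B4, B4–B5
Every bag has size at most 2, so the width is 2 − 1 = 1 and tw(G) ≤ 1. Since G has at least one edge (e.g. 3–2), it is not an edgeless graph, so tw(G) ≥ 1. The upper and lower bounds meet at 1, so that is the treewidth.

1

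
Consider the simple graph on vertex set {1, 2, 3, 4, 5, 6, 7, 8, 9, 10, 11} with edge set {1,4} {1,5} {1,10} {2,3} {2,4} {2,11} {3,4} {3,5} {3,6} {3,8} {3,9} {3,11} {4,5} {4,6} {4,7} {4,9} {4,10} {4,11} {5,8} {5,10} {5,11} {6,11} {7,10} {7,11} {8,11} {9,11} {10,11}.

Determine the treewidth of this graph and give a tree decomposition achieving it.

Every bag has size at most 4, so the width is 4 − 1 = 3 and tw(G) ≤ 3. For the lower bound, the 4 vertices {3, 5, 8, 11} are pairwise adjacent, and any tree decomposition puts a clique entirely inside one bag — forcing width ≥ 3. Hence tw(G) = 3 exactly.

Treewidth 3.
Bags: B1 = {4, 5, 10, 11}  B2 = {4, 7, 10, 11}  B3 = {3, 4, 5, 11}  B4 = {3, 5, 8, 11}  B5 = {3, 4, 9, 11}  B6 = {3, 4, 6, 11}  B7 = {1, 4, 5, 10}  B8 = {2, 3, 4, 11}
Tree: B1–B2, B1–B3, B3–B4, B3–B5, B5–B6, B1–B7, B6–B8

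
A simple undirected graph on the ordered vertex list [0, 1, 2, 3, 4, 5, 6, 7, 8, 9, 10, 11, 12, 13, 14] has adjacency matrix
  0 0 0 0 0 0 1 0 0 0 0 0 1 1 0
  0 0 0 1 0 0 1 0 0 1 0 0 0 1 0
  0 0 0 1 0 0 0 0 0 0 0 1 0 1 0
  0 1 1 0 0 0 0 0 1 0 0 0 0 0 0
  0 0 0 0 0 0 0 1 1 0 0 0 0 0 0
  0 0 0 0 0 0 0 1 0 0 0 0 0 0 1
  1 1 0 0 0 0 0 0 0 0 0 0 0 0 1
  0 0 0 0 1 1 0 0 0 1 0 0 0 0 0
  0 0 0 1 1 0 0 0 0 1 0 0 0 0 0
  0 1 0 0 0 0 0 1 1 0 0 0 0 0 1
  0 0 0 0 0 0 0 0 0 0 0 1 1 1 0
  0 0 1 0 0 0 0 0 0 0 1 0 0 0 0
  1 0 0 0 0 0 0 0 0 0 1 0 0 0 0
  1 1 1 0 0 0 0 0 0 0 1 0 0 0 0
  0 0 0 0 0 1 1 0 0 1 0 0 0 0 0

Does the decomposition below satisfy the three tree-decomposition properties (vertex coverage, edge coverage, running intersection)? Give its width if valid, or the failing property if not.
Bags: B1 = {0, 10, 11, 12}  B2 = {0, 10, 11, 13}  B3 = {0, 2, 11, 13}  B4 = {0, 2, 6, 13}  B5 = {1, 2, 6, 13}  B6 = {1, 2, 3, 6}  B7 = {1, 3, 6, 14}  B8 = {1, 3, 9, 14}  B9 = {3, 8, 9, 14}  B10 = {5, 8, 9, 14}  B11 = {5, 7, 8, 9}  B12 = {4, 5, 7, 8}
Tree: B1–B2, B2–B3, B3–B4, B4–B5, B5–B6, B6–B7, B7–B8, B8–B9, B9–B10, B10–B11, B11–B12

Vertex coverage: the bags together contain {0, 1, 2, 3, 4, 5, 6, 7, 8, 9, 10, 11, 12, 13, 14}, the full vertex set. Edge coverage: each edge of G has both endpoints in at least one bag. Running intersection: for every vertex, the bags containing it form a connected subtree. All three properties hold, so this is a valid tree decomposition of width max|bag| − 1 = 3, and hence tw(G) ≤ 3.

Yes; width 3.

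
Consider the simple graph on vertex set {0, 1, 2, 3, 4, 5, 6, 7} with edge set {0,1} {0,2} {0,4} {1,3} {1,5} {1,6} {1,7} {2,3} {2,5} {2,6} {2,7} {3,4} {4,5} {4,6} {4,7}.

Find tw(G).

3

A width-3 tree decomposition is:
Bags: B1 = {1, 2, 4, 6}  B2 = {1, 2, 4, 5}  B3 = {0, 1, 2, 4}  B4 = {1, 2, 4, 7}  B5 = {1, 2, 3, 4}
Tree: B1–B2, B2–B3, B3–B4, B4–B5
Each bag holds 4 vertices, so the decomposition has width 3, which upper-bounds the treewidth. For the lower bound: the 4 vertex sets {4,6}, {2,5}, {1}, {0} are disjoint, each induces a connected subgraph, and every pair is joined by at least one edge of G. Contracting each set to a single vertex therefore yields K_{4} as a minor, and since treewidth is minor-monotone, tw(G) ≥ tw(K_{4}) = 3. Hence tw(G) = 3 exactly.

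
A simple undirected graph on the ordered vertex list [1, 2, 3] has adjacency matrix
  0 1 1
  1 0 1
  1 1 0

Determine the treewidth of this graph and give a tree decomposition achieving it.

With just one bag of size 3, the width is 3 − 1 = 2, so tw(G) ≤ 2. On the other hand G contains the 3-clique {1, 2, 3}. A clique must lie in a single bag of any decomposition, so no decomposition can have width below 2. Therefore the treewidth is 2.

Treewidth 2.
One optimal decomposition is:
Bags: B1 = {1, 2, 3}
Tree: (single bag)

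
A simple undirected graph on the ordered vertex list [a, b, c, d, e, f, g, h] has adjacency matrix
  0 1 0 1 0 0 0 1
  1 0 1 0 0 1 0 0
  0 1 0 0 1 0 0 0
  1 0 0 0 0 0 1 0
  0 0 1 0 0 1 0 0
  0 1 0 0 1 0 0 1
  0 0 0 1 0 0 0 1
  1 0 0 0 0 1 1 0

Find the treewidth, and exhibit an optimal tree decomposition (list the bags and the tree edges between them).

Treewidth 2.
One optimal decomposition is:
Bags: B1 = {c, e, f}  B2 = {b, c, f}  B3 = {b, f, h}  B4 = {a, b, h}  B5 = {a, g, h}  B6 = {a, d, g}
Tree: B1–B2, B2–B3, B3–B4, B4–B5, B5–B6

Every bag has size at most 3, so the width is 3 − 1 = 2 and tw(G) ≤ 2. Since e–c–b–f–e is a cycle in G, G is not acyclic. Forests are exactly the graphs of treewidth ≤ 1, so tw(G) ≥ 2. Combining the bounds, tw(G) = 2.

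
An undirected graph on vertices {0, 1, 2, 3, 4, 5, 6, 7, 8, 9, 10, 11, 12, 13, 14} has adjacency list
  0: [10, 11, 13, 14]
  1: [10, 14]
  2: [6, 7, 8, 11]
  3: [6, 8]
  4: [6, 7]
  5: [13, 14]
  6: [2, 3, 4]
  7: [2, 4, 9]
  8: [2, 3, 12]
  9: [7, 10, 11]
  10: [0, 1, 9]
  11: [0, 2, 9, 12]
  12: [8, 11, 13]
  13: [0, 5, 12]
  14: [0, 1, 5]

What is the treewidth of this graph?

A width-3 tree decomposition is:
Bags: B1 = {1, 5, 10, 14}  B2 = {0, 5, 10, 14}  B3 = {0, 5, 10, 13}  B4 = {0, 9, 10, 13}  B5 = {0, 9, 11, 13}  B6 = {9, 11, 12, 13}  B7 = {7, 9, 11, 12}  B8 = {2, 7, 11, 12}  B9 = {2, 7, 8, 12}  B10 = {2, 4, 7, 8}  B11 = {2, 4, 6, 8}  B12 = {3, 4, 6, 8}
Tree: B1–B2, B2–B3, B3–B4, B4–B5, B5–B6, B6–B7, B7–B8, B8–B9, B9–B10, B10–B11, B11–B12
Every bag has size at most 4, so the width is 4 − 1 = 3 and tw(G) ≤ 3. For the lower bound: the 4 vertex sets {1,5,14}, {10}, {0}, {9,11,12,13} are disjoint, each induces a connected subgraph, and every pair is joined by at least one edge of G. Contracting each set to a single vertex therefore yields K_{4} as a minor, and since treewidth is minor-monotone, tw(G) ≥ tw(K_{4}) = 3. Hence tw(G) = 3 exactly.

3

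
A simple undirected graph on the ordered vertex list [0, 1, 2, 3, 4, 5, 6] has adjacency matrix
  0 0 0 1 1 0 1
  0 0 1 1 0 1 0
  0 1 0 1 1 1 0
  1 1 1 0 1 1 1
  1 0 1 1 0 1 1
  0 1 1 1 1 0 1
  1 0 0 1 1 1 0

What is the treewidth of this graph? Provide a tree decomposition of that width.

The largest bag has 4 vertices, giving width 3; this decomposition certifies tw(G) ≤ 3. For the lower bound, the 4 vertices {1, 2, 3, 5} are pairwise adjacent, and any tree decomposition puts a clique entirely inside one bag — forcing width ≥ 3. The upper and lower bounds meet at 3, so that is the treewidth.

Treewidth 3.
One such decomposition:
Bags: B1 = {2, 3, 4, 5}  B2 = {3, 4, 5, 6}  B3 = {0, 3, 4, 6}  B4 = {1, 2, 3, 5}
Tree: B1–B2, B2–B3, B1–B4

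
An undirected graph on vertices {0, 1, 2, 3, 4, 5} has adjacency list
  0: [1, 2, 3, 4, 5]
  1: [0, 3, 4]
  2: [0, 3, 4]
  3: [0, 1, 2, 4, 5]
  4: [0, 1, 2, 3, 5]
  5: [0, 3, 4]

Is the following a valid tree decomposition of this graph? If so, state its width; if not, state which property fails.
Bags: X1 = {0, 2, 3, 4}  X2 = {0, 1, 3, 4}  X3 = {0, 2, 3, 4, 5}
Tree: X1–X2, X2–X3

No — bags containing vertex 2 are not connected in the tree.

A tree decomposition must satisfy three properties: every vertex lies in some bag; for every edge, both endpoints lie together in some bag; and for every vertex, the bags containing it form a connected subtree. Here bags containing vertex 2 are not connected in the tree, so the decomposition is invalid.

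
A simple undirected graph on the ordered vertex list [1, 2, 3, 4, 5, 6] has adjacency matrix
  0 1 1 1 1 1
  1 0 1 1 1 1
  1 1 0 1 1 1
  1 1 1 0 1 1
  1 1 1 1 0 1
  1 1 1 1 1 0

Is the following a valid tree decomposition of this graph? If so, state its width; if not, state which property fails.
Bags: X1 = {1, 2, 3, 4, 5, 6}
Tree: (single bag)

Yes; width 5.

Every vertex of G appears in some bag (union = {1, 2, 3, 4, 5, 6}); every edge is covered by a bag; and for each vertex v the set of bags containing v is connected in the bag tree. The decomposition is therefore valid. The largest bag has 6 vertices, so the width is 5.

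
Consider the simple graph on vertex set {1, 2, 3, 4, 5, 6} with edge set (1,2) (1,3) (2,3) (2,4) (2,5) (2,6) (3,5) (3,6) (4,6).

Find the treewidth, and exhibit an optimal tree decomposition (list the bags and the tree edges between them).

Treewidth 2.
Bags: B1 = {2, 3, 5}  B2 = {2, 3, 6}  B3 = {1, 2, 3}  B4 = {2, 4, 6}
Tree: B1–B2, B2–B3, B2–B4

Every bag has size at most 3, so the width is 3 − 1 = 2 and tw(G) ≤ 2. Conversely, {1, 2, 3} is a clique of size 3, and the vertices of any clique must share a bag in every tree decomposition; so some bag has ≥ 3 vertices and tw(G) ≥ 2. Therefore the treewidth is 2.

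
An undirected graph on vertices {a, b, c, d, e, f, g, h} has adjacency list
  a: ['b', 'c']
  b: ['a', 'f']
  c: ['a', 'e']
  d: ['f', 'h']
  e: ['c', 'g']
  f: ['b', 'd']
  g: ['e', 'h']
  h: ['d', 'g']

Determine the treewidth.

A width-2 tree decomposition is:
Bags: B1 = {a, b, f}  B2 = {a, c, f}  B3 = {c, e, f}  B4 = {e, f, g}  B5 = {f, g, h}  B6 = {d, f, h}
Tree: B1–B2, B2–B3, B3–B4, B4–B5, B5–B6
Every bag has size at most 3, so the width is 3 − 1 = 2 and tw(G) ≤ 2. For the lower bound, G contains the cycle f–b–a–c–e–g–h–d–f, so G is not a forest; only forests have treewidth ≤ 1, hence tw(G) ≥ 2. Therefore the treewidth is 2.

2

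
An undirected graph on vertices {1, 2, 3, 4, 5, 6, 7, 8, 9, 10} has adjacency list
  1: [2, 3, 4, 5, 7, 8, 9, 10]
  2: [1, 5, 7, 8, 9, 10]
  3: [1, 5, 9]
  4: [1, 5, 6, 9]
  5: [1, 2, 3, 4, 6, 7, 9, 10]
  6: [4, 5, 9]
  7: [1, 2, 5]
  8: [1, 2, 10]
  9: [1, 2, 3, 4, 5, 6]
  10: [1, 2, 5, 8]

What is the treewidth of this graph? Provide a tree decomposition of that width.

Treewidth 3.
One such decomposition:
Bags: B1 = {1, 4, 5, 9}  B2 = {1, 2, 5, 9}  B3 = {1, 2, 5, 10}  B4 = {4, 5, 6, 9}  B5 = {1, 2, 8, 10}  B6 = {1, 2, 5, 7}  B7 = {1, 3, 5, 9}
Tree: B1–B2, B2–B3, B1–B4, B3–B5, B2–B6, B1–B7

Every bag has size at most 4, so the width is 4 − 1 = 3 and tw(G) ≤ 3. On the other hand G contains the 4-clique {1, 2, 8, 10}. A clique must lie in a single bag of any decomposition, so no decomposition can have width below 3. Therefore the treewidth is 3.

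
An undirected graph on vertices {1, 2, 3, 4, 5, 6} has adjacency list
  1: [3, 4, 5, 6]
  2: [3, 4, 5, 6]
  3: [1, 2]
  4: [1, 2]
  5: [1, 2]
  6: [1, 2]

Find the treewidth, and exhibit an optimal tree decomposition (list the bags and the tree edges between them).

Each bag holds 3 vertices, so the decomposition has width 2, which upper-bounds the treewidth. The edges 3–2–5–1–3 form a cycle, so G is not a tree and its treewidth is at least 2. Therefore the treewidth is 2.

Treewidth 2.
One optimal decomposition is:
Bags: B1 = {1, 2, 3}  B2 = {1, 2, 5}  B3 = {1, 2, 4}  B4 = {1, 2, 6}
Tree: B1–B2, B2–B3, B3–B4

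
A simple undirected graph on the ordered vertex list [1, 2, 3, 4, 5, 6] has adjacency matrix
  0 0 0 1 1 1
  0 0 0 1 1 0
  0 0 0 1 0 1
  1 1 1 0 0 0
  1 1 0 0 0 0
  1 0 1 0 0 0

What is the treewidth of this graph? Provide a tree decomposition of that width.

Treewidth 2.
One such decomposition:
Bags: B1 = {1, 2, 5}  B2 = {1, 2, 4}  B3 = {1, 4, 6}  B4 = {3, 4, 6}
Tree: B1–B2, B2–B3, B3–B4

Each bag holds 3 vertices, so the decomposition has width 2, which upper-bounds the treewidth. Since 5–2–4–1–5 is a cycle in G, G is not acyclic. Forests are exactly the graphs of treewidth ≤ 1, so tw(G) ≥ 2. Combining the bounds, tw(G) = 2.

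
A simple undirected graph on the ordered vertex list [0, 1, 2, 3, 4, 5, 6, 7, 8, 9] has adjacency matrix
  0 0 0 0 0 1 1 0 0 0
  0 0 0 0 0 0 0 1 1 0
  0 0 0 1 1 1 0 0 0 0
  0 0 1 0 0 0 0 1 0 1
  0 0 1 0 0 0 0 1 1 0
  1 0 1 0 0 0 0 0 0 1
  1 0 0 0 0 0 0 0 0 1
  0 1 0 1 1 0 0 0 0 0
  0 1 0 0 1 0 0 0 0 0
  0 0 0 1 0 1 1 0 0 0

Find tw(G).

2

A width-2 tree decomposition is:
Bags: B1 = {1, 4, 8}  B2 = {1, 4, 7}  B3 = {2, 4, 7}  B4 = {2, 3, 7}  B5 = {2, 3, 5}  B6 = {3, 5, 9}  B7 = {0, 5, 9}  B8 = {0, 6, 9}
Tree: B1–B2, B2–B3, B3–B4, B4–B5, B5–B6, B6–B7, B7–B8
The largest bag has 3 vertices, giving width 2; this decomposition certifies tw(G) ≤ 2. Since 8–1–7–4–8 is a cycle in G, G is not acyclic. Forests are exactly the graphs of treewidth ≤ 1, so tw(G) ≥ 2. Combining the bounds, tw(G) = 2.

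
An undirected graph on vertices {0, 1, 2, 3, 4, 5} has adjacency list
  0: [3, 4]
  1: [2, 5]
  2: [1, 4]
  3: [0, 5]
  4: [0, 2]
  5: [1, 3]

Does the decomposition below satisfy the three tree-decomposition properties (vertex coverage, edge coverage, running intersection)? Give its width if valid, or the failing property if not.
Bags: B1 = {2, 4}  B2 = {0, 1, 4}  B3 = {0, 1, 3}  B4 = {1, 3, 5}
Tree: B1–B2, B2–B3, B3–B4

No — edge (1,2) lies in no bag.

A tree decomposition must satisfy three properties: every vertex lies in some bag; for every edge, both endpoints lie together in some bag; and for every vertex, the bags containing it form a connected subtree. Here edge (1,2) lies in no bag, so the decomposition is invalid.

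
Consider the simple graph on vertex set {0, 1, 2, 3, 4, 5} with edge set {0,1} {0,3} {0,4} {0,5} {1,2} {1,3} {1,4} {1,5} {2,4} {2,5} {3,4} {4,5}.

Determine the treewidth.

A width-3 tree decomposition is:
Bags: B1 = {1, 2, 4, 5}  B2 = {0, 1, 4, 5}  B3 = {0, 1, 3, 4}
Tree: B1–B2, B2–B3
The largest bag has 4 vertices, giving width 3; this decomposition certifies tw(G) ≤ 3. Conversely, {0, 1, 3, 4} is a clique of size 4, and the vertices of any clique must share a bag in every tree decomposition; so some bag has ≥ 4 vertices and tw(G) ≥ 3. Therefore the treewidth is 3.

3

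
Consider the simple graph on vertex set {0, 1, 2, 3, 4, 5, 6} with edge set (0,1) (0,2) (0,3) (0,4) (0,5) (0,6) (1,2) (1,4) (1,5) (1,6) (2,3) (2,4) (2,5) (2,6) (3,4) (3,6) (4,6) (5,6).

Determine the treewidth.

4

A width-4 tree decomposition is:
Bags: B1 = {0, 1, 2, 4, 6}  B2 = {0, 2, 3, 4, 6}  B3 = {0, 1, 2, 5, 6}
Tree: B1–B2, B1–B3
Every bag has size at most 5, so the width is 5 − 1 = 4 and tw(G) ≤ 4. For the lower bound, the 5 vertices {0, 1, 2, 4, 6} are pairwise adjacent, and any tree decomposition puts a clique entirely inside one bag — forcing width ≥ 4. Combining the bounds, tw(G) = 4.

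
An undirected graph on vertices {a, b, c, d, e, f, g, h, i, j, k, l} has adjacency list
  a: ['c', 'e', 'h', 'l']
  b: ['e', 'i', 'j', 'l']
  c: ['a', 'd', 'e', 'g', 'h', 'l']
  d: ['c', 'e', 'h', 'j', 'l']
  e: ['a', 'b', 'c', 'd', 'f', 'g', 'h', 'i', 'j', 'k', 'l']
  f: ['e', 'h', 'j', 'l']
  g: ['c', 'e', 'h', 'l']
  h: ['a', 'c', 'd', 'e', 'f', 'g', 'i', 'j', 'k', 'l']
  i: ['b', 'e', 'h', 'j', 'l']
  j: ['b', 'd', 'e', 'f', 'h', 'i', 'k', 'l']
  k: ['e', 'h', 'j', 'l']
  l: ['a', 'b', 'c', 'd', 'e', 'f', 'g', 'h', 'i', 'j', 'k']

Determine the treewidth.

A width-4 tree decomposition is:
Bags: B1 = {e, h, j, k, l}  B2 = {d, e, h, j, l}  B3 = {e, h, i, j, l}  B4 = {c, d, e, h, l}  B5 = {c, e, g, h, l}  B6 = {e, f, h, j, l}  B7 = {b, e, i, j, l}  B8 = {a, c, e, h, l}
Tree: B1–B2, B1–B3, B2–B4, B4–B5, B2–B6, B3–B7, B4–B8
Each bag holds 5 vertices, so the decomposition has width 4, which upper-bounds the treewidth. Conversely, {c, e, g, h, l} is a clique of size 5, and the vertices of any clique must share a bag in every tree decomposition; so some bag has ≥ 5 vertices and tw(G) ≥ 4. The upper and lower bounds meet at 4, so that is the treewidth.

4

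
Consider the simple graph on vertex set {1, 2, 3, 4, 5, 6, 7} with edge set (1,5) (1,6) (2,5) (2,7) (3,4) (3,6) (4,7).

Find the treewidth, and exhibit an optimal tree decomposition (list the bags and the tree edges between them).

Each bag holds 3 vertices, so the decomposition has width 2, which upper-bounds the treewidth. Since 7–4–3–6–1–5–2–7 is a cycle in G, G is not acyclic. Forests are exactly the graphs of treewidth ≤ 1, so tw(G) ≥ 2. Therefore the treewidth is 2.

Treewidth 2.
One optimal decomposition is:
Bags: B1 = {3, 4, 7}  B2 = {3, 6, 7}  B3 = {1, 6, 7}  B4 = {1, 5, 7}  B5 = {2, 5, 7}
Tree: B1–B2, B2–B3, B3–B4, B4–B5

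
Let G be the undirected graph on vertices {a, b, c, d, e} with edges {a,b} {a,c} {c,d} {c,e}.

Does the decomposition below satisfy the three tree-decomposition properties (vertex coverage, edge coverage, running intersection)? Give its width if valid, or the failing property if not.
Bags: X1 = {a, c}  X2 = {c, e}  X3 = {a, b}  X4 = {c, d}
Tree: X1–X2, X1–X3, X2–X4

Vertex coverage: the bags together contain {a, b, c, d, e}, the full vertex set. Edge coverage: each edge of G has both endpoints in at least one bag. Running intersection: for every vertex, the bags containing it form a connected subtree. All three properties hold, so this is a valid tree decomposition of width max|bag| − 1 = 1, and hence tw(G) ≤ 1.

Yes; width 1.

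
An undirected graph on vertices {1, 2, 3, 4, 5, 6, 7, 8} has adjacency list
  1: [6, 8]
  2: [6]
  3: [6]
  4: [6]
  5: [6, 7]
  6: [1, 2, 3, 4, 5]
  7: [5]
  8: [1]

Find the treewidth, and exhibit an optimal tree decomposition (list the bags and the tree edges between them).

Treewidth 1.
One optimal decomposition is:
Bags: B1 = {4, 6}  B2 = {5, 6}  B3 = {5, 7}  B4 = {1, 6}  B5 = {3, 6}  B6 = {1, 8}  B7 = {2, 6}
Tree: B1–B2, B2–B3, B1–B4, B2–B5, B4–B6, B4–B7

The largest bag has 2 vertices, giving width 1; this decomposition certifies tw(G) ≤ 1. Since G has at least one edge (e.g. 6–4), it is not an edgeless graph, so tw(G) ≥ 1. Combining the bounds, tw(G) = 1.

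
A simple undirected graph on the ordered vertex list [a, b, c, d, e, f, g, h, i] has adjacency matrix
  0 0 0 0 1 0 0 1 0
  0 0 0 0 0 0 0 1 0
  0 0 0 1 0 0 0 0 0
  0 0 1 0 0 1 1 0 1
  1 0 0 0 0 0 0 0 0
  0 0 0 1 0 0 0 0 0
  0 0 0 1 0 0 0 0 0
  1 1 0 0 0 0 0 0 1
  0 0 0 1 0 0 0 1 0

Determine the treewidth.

1

A width-1 tree decomposition is:
Bags: B1 = {d, i}  B2 = {h, i}  B3 = {c, d}  B4 = {a, h}  B5 = {d, g}  B6 = {d, f}  B7 = {a, e}  B8 = {b, h}
Tree: B1–B2, B1–B3, B2–B4, B3–B5, B5–B6, B4–B7, B2–B8
Each bag holds 2 vertices, so the decomposition has width 1, which upper-bounds the treewidth. Any graph with an edge has treewidth ≥ 1, and G has the edge d–i. Hence tw(G) = 1 exactly.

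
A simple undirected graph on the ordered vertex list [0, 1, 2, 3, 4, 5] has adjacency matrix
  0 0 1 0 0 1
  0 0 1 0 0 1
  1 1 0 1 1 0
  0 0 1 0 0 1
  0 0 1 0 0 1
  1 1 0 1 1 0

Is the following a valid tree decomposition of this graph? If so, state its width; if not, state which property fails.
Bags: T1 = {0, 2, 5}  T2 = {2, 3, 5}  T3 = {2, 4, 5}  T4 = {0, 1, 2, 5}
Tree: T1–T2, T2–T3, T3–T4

No — bags containing vertex 0 are not connected in the tree.

A tree decomposition must satisfy three properties: every vertex lies in some bag; for every edge, both endpoints lie together in some bag; and for every vertex, the bags containing it form a connected subtree. Here bags containing vertex 0 are not connected in the tree, so the decomposition is invalid.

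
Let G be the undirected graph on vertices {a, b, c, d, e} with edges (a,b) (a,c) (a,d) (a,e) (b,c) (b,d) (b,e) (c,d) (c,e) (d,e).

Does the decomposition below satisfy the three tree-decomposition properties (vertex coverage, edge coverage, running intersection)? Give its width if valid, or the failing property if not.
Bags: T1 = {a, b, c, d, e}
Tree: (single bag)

Checking the three conditions: (i) the bags cover all of {a, b, c, d, e}; (ii) for each edge, some bag contains both endpoints; (iii) the bags containing any fixed vertex form a subtree. All hold, so the decomposition is valid with width 5 − 1 = 4.

Yes; width 4.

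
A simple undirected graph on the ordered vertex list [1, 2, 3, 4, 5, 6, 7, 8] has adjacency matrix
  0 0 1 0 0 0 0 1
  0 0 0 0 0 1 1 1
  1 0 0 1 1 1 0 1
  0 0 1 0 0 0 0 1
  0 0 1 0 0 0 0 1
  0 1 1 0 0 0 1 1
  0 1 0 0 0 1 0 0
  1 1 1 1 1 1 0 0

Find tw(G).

2

A width-2 tree decomposition is:
Bags: B1 = {3, 6, 8}  B2 = {2, 6, 8}  B3 = {3, 4, 8}  B4 = {1, 3, 8}  B5 = {2, 6, 7}  B6 = {3, 5, 8}
Tree: B1–B2, B1–B3, B3–B4, B2–B5, B1–B6
The largest bag has 3 vertices, giving width 2; this decomposition certifies tw(G) ≤ 2. On the other hand G contains the 3-clique {2, 6, 8}. A clique must lie in a single bag of any decomposition, so no decomposition can have width below 2. Hence tw(G) = 2 exactly.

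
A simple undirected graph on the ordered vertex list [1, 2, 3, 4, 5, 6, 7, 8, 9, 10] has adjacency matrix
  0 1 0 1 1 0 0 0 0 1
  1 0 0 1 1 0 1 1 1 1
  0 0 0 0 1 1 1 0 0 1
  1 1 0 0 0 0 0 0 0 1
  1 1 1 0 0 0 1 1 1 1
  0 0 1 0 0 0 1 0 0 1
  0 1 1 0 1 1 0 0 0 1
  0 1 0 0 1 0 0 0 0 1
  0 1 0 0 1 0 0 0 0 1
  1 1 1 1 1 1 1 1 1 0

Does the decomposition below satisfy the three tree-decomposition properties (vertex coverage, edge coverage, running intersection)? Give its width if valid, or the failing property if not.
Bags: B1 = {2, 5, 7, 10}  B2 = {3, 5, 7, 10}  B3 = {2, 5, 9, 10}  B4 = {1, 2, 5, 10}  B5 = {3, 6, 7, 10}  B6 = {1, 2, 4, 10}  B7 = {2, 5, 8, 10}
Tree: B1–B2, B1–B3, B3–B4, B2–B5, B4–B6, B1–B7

Vertex coverage: the bags together contain {1, 2, 3, 4, 5, 6, 7, 8, 9, 10}, the full vertex set. Edge coverage: each edge of G has both endpoints in at least one bag. Running intersection: for every vertex, the bags containing it form a connected subtree. All three properties hold, so this is a valid tree decomposition of width max|bag| − 1 = 3, and hence tw(G) ≤ 3.

Yes; width 3.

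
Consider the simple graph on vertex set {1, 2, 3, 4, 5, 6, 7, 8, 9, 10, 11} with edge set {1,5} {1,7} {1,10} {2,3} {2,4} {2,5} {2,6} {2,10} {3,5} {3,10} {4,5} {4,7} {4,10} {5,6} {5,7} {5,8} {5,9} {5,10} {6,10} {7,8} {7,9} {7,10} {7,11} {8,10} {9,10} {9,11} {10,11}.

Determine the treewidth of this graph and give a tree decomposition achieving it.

Treewidth 3.
Bags: B1 = {5, 7, 9, 10}  B2 = {1, 5, 7, 10}  B3 = {4, 5, 7, 10}  B4 = {7, 9, 10, 11}  B5 = {5, 7, 8, 10}  B6 = {2, 4, 5, 10}  B7 = {2, 3, 5, 10}  B8 = {2, 5, 6, 10}
Tree: B1–B2, B1–B3, B1–B4, B3–B5, B3–B6, B6–B7, B6–B8

Every bag has size at most 4, so the width is 4 − 1 = 3 and tw(G) ≤ 3. For the lower bound, the 4 vertices {7, 9, 10, 11} are pairwise adjacent, and any tree decomposition puts a clique entirely inside one bag — forcing width ≥ 3. Combining the bounds, tw(G) = 3.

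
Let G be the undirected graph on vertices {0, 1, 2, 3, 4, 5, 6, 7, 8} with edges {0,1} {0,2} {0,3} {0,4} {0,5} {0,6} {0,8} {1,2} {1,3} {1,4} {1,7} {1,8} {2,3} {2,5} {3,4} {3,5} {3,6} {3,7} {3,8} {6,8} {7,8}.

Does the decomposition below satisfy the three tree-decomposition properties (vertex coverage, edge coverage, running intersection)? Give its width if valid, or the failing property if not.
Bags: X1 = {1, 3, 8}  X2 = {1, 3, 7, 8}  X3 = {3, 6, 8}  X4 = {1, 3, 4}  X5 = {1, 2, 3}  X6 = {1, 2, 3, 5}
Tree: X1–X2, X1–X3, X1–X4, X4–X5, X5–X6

A tree decomposition must satisfy three properties: every vertex lies in some bag; for every edge, both endpoints lie together in some bag; and for every vertex, the bags containing it form a connected subtree. Here vertex 0 appears in no bag, so the decomposition is invalid.

No — vertex 0 appears in no bag.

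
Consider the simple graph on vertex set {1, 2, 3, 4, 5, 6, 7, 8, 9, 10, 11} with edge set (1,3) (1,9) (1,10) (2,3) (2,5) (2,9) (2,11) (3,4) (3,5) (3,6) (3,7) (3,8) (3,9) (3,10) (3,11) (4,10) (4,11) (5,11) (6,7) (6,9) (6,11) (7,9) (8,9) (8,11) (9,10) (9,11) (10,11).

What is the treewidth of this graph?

3

A width-3 tree decomposition is:
Bags: B1 = {2, 3, 9, 11}  B2 = {3, 9, 10, 11}  B3 = {3, 8, 9, 11}  B4 = {2, 3, 5, 11}  B5 = {3, 6, 9, 11}  B6 = {1, 3, 9, 10}  B7 = {3, 6, 7, 9}  B8 = {3, 4, 10, 11}
Tree: B1–B2, B2–B3, B1–B4, B3–B5, B2–B6, B5–B7, B2–B8
Each bag holds 4 vertices, so the decomposition has width 3, which upper-bounds the treewidth. For the lower bound, the 4 vertices {1, 3, 9, 10} are pairwise adjacent, and any tree decomposition puts a clique entirely inside one bag — forcing width ≥ 3. Combining the bounds, tw(G) = 3.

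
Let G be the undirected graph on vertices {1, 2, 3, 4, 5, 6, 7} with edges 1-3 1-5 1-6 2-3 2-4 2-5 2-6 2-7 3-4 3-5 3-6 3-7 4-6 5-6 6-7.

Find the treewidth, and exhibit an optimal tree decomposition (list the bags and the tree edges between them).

The largest bag has 4 vertices, giving width 3; this decomposition certifies tw(G) ≤ 3. Conversely, {1, 3, 5, 6} is a clique of size 4, and the vertices of any clique must share a bag in every tree decomposition; so some bag has ≥ 4 vertices and tw(G) ≥ 3. Hence tw(G) = 3 exactly.

Treewidth 3.
One optimal decomposition is:
Bags: B1 = {2, 3, 5, 6}  B2 = {2, 3, 6, 7}  B3 = {2, 3, 4, 6}  B4 = {1, 3, 5, 6}
Tree: B1–B2, B1–B3, B1–B4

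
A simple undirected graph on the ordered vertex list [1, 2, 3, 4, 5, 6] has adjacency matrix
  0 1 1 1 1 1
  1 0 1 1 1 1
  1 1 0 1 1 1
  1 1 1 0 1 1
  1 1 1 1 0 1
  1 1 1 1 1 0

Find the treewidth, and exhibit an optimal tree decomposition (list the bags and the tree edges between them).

Treewidth 5.
One such decomposition:
Bags: B1 = {1, 2, 3, 4, 5, 6}
Tree: (single bag)

A single bag containing all 6 vertices is trivially a valid decomposition of width 5. On the other hand G contains the 6-clique {1, 2, 3, 4, 5, 6}. A clique must lie in a single bag of any decomposition, so no decomposition can have width below 5. The upper and lower bounds meet at 5, so that is the treewidth.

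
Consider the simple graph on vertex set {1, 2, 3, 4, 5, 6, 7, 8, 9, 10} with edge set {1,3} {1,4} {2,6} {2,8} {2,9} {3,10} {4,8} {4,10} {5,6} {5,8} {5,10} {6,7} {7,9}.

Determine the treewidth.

2

A width-2 tree decomposition is:
Bags: B1 = {6, 7, 9}  B2 = {2, 6, 9}  B3 = {2, 5, 6}  B4 = {2, 5, 8}  B5 = {5, 8, 10}  B6 = {4, 8, 10}  B7 = {3, 4, 10}  B8 = {1, 3, 4}
Tree: B1–B2, B2–B3, B3–B4, B4–B5, B5–B6, B6–B7, B7–B8
The largest bag has 3 vertices, giving width 2; this decomposition certifies tw(G) ≤ 2. The edges 7–9–2–6–7 form a cycle, so G is not a tree and its treewidth is at least 2. The upper and lower bounds meet at 2, so that is the treewidth.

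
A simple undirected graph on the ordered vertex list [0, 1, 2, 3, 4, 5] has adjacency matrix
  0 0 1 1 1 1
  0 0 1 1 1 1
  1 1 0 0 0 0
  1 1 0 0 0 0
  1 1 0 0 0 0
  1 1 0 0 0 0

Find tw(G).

2

A width-2 tree decomposition is:
Bags: B1 = {0, 1, 3}  B2 = {0, 1, 4}  B3 = {0, 1, 5}  B4 = {0, 1, 2}
Tree: B1–B2, B2–B3, B3–B4
The largest bag has 3 vertices, giving width 2; this decomposition certifies tw(G) ≤ 2. Since 3–1–4–0–3 is a cycle in G, G is not acyclic. Forests are exactly the graphs of treewidth ≤ 1, so tw(G) ≥ 2. Hence tw(G) = 2 exactly.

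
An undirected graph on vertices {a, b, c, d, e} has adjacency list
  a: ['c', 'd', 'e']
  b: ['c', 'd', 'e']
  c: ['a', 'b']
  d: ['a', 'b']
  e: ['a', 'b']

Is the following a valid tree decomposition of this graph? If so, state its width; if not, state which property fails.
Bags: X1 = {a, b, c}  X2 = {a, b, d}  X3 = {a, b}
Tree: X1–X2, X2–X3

No — vertex e appears in no bag.

A tree decomposition must satisfy three properties: every vertex lies in some bag; for every edge, both endpoints lie together in some bag; and for every vertex, the bags containing it form a connected subtree. Here vertex e appears in no bag, so the decomposition is invalid.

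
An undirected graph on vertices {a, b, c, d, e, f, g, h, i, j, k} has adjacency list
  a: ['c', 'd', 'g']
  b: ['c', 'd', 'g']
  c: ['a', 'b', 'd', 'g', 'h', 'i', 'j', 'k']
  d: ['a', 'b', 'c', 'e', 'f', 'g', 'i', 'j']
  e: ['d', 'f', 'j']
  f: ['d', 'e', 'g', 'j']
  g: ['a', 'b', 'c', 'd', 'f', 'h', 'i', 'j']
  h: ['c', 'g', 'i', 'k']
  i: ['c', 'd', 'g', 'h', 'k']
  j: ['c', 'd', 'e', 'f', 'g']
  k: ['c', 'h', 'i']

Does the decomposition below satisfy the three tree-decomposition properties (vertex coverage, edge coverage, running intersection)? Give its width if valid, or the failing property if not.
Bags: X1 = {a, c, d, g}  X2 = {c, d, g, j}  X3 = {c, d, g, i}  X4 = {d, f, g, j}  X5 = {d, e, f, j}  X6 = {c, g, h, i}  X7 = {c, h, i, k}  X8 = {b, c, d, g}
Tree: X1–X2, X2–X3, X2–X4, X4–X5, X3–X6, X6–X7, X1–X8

Checking the three conditions: (i) the bags cover all of {a, b, c, d, e, f, g, h, i, j, k}; (ii) for each edge, some bag contains both endpoints; (iii) the bags containing any fixed vertex form a subtree. All hold, so the decomposition is valid with width 4 − 1 = 3.

Yes; width 3.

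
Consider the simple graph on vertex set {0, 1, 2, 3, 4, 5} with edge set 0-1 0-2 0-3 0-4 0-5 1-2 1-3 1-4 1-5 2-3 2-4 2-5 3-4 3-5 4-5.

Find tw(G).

A width-5 tree decomposition is:
Bags: B1 = {0, 1, 2, 3, 4, 5}
Tree: (single bag)
With just one bag of size 6, the width is 6 − 1 = 5, so tw(G) ≤ 5. For the lower bound, the 6 vertices {0, 1, 2, 3, 4, 5} are pairwise adjacent, and any tree decomposition puts a clique entirely inside one bag — forcing width ≥ 5. Therefore the treewidth is 5.

5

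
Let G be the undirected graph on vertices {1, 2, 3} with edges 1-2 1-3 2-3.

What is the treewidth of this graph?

2

A width-2 tree decomposition is:
Bags: B1 = {1, 2, 3}
Tree: (single bag)
A single bag containing all 3 vertices is trivially a valid decomposition of width 2. For the lower bound, the 3 vertices {1, 2, 3} are pairwise adjacent, and any tree decomposition puts a clique entirely inside one bag — forcing width ≥ 2. The upper and lower bounds meet at 2, so that is the treewidth.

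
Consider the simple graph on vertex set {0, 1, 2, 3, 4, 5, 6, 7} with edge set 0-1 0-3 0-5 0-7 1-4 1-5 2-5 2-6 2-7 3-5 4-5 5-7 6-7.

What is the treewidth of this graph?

A width-2 tree decomposition is:
Bags: B1 = {0, 5, 7}  B2 = {0, 1, 5}  B3 = {1, 4, 5}  B4 = {2, 5, 7}  B5 = {2, 6, 7}  B6 = {0, 3, 5}
Tree: B1–B2, B2–B3, B1–B4, B4–B5, B2–B6
Every bag has size at most 3, so the width is 3 − 1 = 2 and tw(G) ≤ 2. Conversely, {0, 1, 5} is a clique of size 3, and the vertices of any clique must share a bag in every tree decomposition; so some bag has ≥ 3 vertices and tw(G) ≥ 2. Therefore the treewidth is 2.

2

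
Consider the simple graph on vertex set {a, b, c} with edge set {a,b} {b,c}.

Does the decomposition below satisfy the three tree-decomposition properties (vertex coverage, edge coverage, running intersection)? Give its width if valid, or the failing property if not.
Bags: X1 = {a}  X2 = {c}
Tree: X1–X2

A tree decomposition must satisfy three properties: every vertex lies in some bag; for every edge, both endpoints lie together in some bag; and for every vertex, the bags containing it form a connected subtree. Here vertex b appears in no bag, so the decomposition is invalid.

No — vertex b appears in no bag.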